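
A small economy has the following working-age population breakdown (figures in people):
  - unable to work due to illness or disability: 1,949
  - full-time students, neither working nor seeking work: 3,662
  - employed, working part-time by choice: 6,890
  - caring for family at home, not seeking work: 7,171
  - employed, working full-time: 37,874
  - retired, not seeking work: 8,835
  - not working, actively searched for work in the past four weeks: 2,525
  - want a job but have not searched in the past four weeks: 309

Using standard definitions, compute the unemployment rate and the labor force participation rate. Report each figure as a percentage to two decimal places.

Unemployment rate ≈ 5.34%; labor force participation rate ≈ 68.32%.

Employed = 6,890 + 37,874 = 44,764.
Unemployed = 2,525.
Labor force = 44,764 + 2,525 = 47,289.
Not in labor force = 1,949 + 3,662 + 7,171 + 8,835 + 309 = 21,926 (those not working and not actively searching are outside the labor force — including those who want a job but have given up searching).
Civilian working-age population = 47,289 + 21,926 = 69,215.
Unemployment rate = 2,525 / 47,289 = 5.34%.
Labor force participation rate = 47,289 / 69,215 = 68.32%.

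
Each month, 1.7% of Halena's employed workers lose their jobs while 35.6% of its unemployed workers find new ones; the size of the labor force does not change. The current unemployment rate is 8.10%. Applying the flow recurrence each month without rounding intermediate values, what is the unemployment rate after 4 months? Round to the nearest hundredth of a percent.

With a fixed labor force, u_{t+1} = u_t + s·(1−u_t) − f·u_t = u_t·(1−s−f) + s.
Here 1−s−f = 0.627 and s = 0.017.
u_1 = 0.081000 × 0.627 + 0.017 = 0.067787.
u_2 = 0.067787 × 0.627 + 0.017 = 0.059502.
u_3 = 0.059502 × 0.627 + 0.017 = 0.054308.
u_4 = 0.054308 × 0.627 + 0.017 = 0.051051.

Unemployment rate after four months ≈ 5.11%.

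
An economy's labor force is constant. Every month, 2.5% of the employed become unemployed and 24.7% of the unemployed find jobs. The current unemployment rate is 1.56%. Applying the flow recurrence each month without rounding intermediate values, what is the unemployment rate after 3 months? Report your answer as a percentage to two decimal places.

With a fixed labor force, u_{t+1} = u_t + s·(1−u_t) − f·u_t = u_t·(1−s−f) + s.
Here 1−s−f = 0.728 and s = 0.025.
u_1 = 0.015600 × 0.728 + 0.025 = 0.036357.
u_2 = 0.036357 × 0.728 + 0.025 = 0.051468.
u_3 = 0.051468 × 0.728 + 0.025 = 0.062469.

Unemployment rate after three months ≈ 6.25%.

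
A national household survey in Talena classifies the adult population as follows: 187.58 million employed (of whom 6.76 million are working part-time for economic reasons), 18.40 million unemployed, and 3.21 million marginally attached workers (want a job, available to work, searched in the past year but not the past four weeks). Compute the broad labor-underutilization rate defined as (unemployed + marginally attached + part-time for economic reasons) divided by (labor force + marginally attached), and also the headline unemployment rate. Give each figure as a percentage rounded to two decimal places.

Labor force = 187.58 + 18.40 = 205.98 million.
Numerator = 18.40 + 3.21 + 6.76 = 28.37 million.
Denominator = 205.98 + 3.21 = 209.19 million.
Broad rate = 28.37 / 209.19 = 13.56%.
Headline unemployment rate = 18.40 / 205.98 = 8.93%.

Broad underutilization rate ≈ 13.56%; headline unemployment rate ≈ 8.93%.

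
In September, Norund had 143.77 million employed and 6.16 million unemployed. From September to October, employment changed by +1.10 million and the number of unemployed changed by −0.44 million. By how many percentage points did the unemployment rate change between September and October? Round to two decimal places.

The unemployment rate changed by −0.31 percentage points.

September: labor force = 143.77 + 6.16 = 149.93; u = 6.16/149.93 = 4.11%.
October: labor force = 144.87 + 5.72 = 150.59; u = 5.72/150.59 = 3.80%.
Change = 3.80% − 4.11% = −0.31 pp.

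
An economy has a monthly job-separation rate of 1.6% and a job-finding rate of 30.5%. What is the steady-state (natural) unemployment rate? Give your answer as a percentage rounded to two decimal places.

At steady state the flows balance: s·E = f·U, so U/(E+U) = s/(s+f).
u* = 1.6 / (1.6 + 30.5) = 1.6 / 32.10 = 4.98%.

Steady-state unemployment rate ≈ 4.98%.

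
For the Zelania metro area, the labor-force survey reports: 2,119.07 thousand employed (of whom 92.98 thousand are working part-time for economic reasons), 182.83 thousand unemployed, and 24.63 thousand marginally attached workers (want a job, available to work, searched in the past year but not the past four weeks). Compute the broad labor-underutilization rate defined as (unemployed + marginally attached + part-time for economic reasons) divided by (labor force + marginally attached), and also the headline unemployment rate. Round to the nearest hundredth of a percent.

Broad underutilization rate ≈ 12.91%; headline unemployment rate ≈ 7.94%.

Labor force = 2,119.07 + 182.83 = 2,301.90 thousand.
Numerator = 182.83 + 24.63 + 92.98 = 300.44 thousand.
Denominator = 2,301.90 + 24.63 = 2,326.53 thousand.
Broad rate = 300.44 / 2,326.53 = 12.91%.
Headline unemployment rate = 182.83 / 2,301.90 = 7.94%.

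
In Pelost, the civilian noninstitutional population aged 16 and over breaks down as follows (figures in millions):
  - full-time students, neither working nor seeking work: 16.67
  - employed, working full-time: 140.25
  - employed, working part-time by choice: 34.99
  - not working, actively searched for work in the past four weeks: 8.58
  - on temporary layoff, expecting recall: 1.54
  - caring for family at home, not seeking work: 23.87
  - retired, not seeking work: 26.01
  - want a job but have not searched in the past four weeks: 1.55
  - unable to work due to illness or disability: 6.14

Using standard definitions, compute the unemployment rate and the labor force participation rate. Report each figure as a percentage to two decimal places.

Unemployment rate ≈ 5.46%; labor force participation rate ≈ 71.40%.

Employed = 140.25 + 34.99 = 175.24 million.
Unemployed = 8.58 + 1.54 = 10.12 million (jobless and actively searching, or on temporary layoff).
Labor force = 175.24 + 10.12 = 185.36 million.
Not in labor force = 16.67 + 23.87 + 26.01 + 1.55 + 6.14 = 74.24 million (those not working and not actively searching are outside the labor force — including those who want a job but have given up searching).
Civilian working-age population = 185.36 + 74.24 = 259.60 million.
Unemployment rate = 10.12 / 185.36 = 5.46%.
Labor force participation rate = 185.36 / 259.60 = 71.40%.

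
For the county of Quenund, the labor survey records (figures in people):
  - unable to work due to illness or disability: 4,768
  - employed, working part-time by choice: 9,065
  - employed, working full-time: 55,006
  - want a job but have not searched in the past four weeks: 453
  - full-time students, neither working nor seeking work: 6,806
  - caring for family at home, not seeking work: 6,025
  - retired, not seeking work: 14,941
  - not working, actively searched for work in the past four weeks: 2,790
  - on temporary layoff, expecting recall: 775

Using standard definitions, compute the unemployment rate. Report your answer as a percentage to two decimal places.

Unemployment rate ≈ 5.27%.

Employed = 9,065 + 55,006 = 64,071.
Unemployed = 2,790 + 775 = 3,565 (jobless and actively searching, or on temporary layoff).
Labor force = 64,071 + 3,565 = 67,636.
Unemployment rate = 3,565 / 67,636 = 5.27%.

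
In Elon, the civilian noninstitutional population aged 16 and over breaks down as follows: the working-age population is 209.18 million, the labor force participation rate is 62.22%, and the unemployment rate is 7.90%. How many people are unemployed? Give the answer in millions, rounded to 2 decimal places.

Labor force = 0.6222 × 209.18 = 130.15 million.
Unemployed = 0.0790 × 130.15 ≈ 10.28 million.

About 10.28 million are unemployed.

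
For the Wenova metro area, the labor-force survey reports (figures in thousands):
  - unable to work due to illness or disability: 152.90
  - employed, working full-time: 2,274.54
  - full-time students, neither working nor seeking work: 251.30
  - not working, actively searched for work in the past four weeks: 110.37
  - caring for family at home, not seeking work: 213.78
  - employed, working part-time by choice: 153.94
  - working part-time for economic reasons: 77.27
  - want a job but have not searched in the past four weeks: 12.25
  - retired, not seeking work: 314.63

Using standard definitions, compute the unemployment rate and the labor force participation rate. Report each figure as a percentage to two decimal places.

Employed = 2,274.54 + 153.94 + 77.27 = 2,505.75 thousand (anyone who worked, including part-time for economic reasons, counts as employed).
Unemployed = 110.37 thousand.
Labor force = 2,505.75 + 110.37 = 2,616.12 thousand.
Not in labor force = 152.90 + 251.30 + 213.78 + 12.25 + 314.63 = 944.86 thousand (those not working and not actively searching are outside the labor force — including those who want a job but have given up searching).
Civilian working-age population = 2,616.12 + 944.86 = 3,560.98 thousand.
Unemployment rate = 110.37 / 2,616.12 = 4.22%.
Labor force participation rate = 2,616.12 / 3,560.98 = 73.47%.

Unemployment rate ≈ 4.22%; labor force participation rate ≈ 73.47%.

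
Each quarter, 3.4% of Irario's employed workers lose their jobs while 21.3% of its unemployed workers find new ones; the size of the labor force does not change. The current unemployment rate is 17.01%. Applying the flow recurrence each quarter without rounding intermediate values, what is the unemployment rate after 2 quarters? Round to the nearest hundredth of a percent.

Unemployment rate after two quarters ≈ 15.61%.

With a fixed labor force, u_{t+1} = u_t + s·(1−u_t) − f·u_t = u_t·(1−s−f) + s.
Here 1−s−f = 0.753 and s = 0.034.
u_1 = 0.170100 × 0.753 + 0.034 = 0.162085.
u_2 = 0.162085 × 0.753 + 0.034 = 0.156050.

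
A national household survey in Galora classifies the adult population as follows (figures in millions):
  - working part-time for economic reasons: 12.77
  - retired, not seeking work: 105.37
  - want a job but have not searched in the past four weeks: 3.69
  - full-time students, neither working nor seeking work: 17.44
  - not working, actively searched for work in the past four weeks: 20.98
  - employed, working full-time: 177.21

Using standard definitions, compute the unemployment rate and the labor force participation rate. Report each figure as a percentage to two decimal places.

Unemployment rate ≈ 9.95%; labor force participation rate ≈ 62.51%.

Employed = 12.77 + 177.21 = 189.98 million (anyone who worked, including part-time for economic reasons, counts as employed).
Unemployed = 20.98 million.
Labor force = 189.98 + 20.98 = 210.96 million.
Not in labor force = 105.37 + 3.69 + 17.44 = 126.50 million (those not working and not actively searching are outside the labor force — including those who want a job but have given up searching).
Civilian working-age population = 210.96 + 126.50 = 337.46 million.
Unemployment rate = 20.98 / 210.96 = 9.95%.
Labor force participation rate = 210.96 / 337.46 = 62.51%.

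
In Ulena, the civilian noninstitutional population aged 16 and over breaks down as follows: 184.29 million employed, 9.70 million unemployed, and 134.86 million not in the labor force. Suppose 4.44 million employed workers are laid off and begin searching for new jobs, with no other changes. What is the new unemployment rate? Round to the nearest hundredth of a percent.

New unemployment rate ≈ 7.29%.

Initially, labor force = 184.29 + 9.70 = 193.99 million, so u = 9.70/193.99 = 5.00%.
After the change, employed falls and unemployed rises by 4.44; labor force unchanged → E = 179.85, U = 14.14, labor force = 193.99 million.
New unemployment rate = 14.14 / 193.99 = 7.29%.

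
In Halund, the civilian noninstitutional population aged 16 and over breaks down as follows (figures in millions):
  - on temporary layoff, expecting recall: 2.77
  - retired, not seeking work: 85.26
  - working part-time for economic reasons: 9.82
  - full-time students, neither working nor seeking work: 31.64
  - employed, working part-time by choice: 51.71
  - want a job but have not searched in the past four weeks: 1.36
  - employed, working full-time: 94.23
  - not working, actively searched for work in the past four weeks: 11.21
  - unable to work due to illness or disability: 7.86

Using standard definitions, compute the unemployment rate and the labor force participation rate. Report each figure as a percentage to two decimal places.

Employed = 9.82 + 51.71 + 94.23 = 155.76 million (anyone who worked, including part-time for economic reasons, counts as employed).
Unemployed = 2.77 + 11.21 = 13.98 million (jobless and actively searching, or on temporary layoff).
Labor force = 155.76 + 13.98 = 169.74 million.
Not in labor force = 85.26 + 31.64 + 1.36 + 7.86 = 126.12 million (those not working and not actively searching are outside the labor force — including those who want a job but have given up searching).
Civilian working-age population = 169.74 + 126.12 = 295.86 million.
Unemployment rate = 13.98 / 169.74 = 8.24%.
Labor force participation rate = 169.74 / 295.86 = 57.37%.

Unemployment rate ≈ 8.24%; labor force participation rate ≈ 57.37%.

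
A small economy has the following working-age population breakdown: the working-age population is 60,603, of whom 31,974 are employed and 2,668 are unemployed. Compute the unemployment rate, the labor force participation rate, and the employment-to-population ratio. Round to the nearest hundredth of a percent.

Unemployment rate ≈ 7.70%; labor force participation rate ≈ 57.16%; employment-population ratio ≈ 52.76%.

Labor force = employed + unemployed = 31,974 + 2,668 = 34,642.
Unemployment rate = 2,668 / 34,642 = 7.70%.
Labor force participation rate = 34,642 / 60,603 = 57.16%.
Employment-population ratio = 31,974 / 60,603 = 52.76%.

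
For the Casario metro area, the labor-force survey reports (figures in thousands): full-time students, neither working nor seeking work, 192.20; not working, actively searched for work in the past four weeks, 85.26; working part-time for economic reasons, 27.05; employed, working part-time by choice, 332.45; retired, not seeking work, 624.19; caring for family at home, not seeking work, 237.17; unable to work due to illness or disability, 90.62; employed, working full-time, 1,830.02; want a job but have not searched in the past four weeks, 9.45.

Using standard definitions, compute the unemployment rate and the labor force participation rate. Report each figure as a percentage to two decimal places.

Employed = 27.05 + 332.45 + 1,830.02 = 2,189.52 thousand (anyone who worked, including part-time for economic reasons, counts as employed).
Unemployed = 85.26 thousand.
Labor force = 2,189.52 + 85.26 = 2,274.78 thousand.
Not in labor force = 192.20 + 624.19 + 237.17 + 90.62 + 9.45 = 1,153.63 thousand (those not working and not actively searching are outside the labor force — including those who want a job but have given up searching).
Civilian working-age population = 2,274.78 + 1,153.63 = 3,428.41 thousand.
Unemployment rate = 85.26 / 2,274.78 = 3.75%.
Labor force participation rate = 2,274.78 / 3,428.41 = 66.35%.

Unemployment rate ≈ 3.75%; labor force participation rate ≈ 66.35%.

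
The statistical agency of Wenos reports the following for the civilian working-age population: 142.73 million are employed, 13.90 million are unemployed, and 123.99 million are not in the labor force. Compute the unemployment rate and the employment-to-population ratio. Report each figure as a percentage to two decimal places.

Unemployment rate ≈ 8.87%; employment-population ratio ≈ 50.86%.

Labor force = employed + unemployed = 142.73 + 13.90 = 156.63 million.
Working-age population = 156.63 + 123.99 = 280.62 million.
Unemployment rate = 13.90 / 156.63 = 8.87%.
Employment-population ratio = 142.73 / 280.62 = 50.86%.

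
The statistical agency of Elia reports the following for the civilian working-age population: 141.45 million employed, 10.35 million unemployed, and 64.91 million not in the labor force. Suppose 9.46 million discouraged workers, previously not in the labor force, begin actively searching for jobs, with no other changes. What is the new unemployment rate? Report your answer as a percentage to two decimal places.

New unemployment rate ≈ 12.28%.

Initially, labor force = 141.45 + 10.35 = 151.80 million, so u = 10.35/151.80 = 6.82%.
After the change, unemployed and labor force both rise by 9.46 → E = 141.45, U = 19.81, labor force = 161.26 million.
New unemployment rate = 19.81 / 161.26 = 12.28%.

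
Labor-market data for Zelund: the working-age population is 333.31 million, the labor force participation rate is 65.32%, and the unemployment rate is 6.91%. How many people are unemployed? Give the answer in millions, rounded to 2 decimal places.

Labor force = 0.6532 × 333.31 = 217.72 million.
Unemployed = 0.0691 × 217.72 ≈ 15.04 million.

About 15.04 million are unemployed.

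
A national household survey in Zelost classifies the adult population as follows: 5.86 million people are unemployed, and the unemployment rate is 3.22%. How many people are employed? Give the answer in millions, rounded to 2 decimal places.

Labor force = U / u = 5.86 / 0.0322 ≈ 181.99 million.
Employed = labor force − unemployed = 181.99 − 5.86 = 176.13 million.

About 176.13 million are employed.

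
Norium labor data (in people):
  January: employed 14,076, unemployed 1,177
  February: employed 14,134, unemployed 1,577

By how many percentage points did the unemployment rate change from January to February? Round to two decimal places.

The unemployment rate changed by +2.32 percentage points.

January: labor force = 14,076 + 1,177 = 15,253; u = 1,177/15,253 = 7.72%.
February: labor force = 14,134 + 1,577 = 15,711; u = 1,577/15,711 = 10.04%.
Change = 10.04% − 7.72% = +2.32 pp.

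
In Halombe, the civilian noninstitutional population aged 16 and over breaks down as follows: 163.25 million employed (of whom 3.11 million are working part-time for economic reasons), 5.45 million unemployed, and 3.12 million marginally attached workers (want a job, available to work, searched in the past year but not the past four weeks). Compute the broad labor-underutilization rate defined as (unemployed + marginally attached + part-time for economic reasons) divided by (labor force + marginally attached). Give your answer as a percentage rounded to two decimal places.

Broad underutilization rate ≈ 6.80%.

Labor force = 163.25 + 5.45 = 168.70 million.
Numerator = 5.45 + 3.12 + 3.11 = 11.68 million.
Denominator = 168.70 + 3.12 = 171.82 million.
Broad rate = 11.68 / 171.82 = 6.80%.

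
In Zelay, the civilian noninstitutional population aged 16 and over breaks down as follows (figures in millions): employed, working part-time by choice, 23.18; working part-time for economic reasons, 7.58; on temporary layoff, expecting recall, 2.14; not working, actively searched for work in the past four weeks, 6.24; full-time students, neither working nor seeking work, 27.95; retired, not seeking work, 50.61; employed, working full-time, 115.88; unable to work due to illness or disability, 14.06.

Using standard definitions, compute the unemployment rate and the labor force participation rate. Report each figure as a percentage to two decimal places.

Unemployment rate ≈ 5.41%; labor force participation rate ≈ 62.60%.

Employed = 23.18 + 7.58 + 115.88 = 146.64 million (anyone who worked, including part-time for economic reasons, counts as employed).
Unemployed = 2.14 + 6.24 = 8.38 million (jobless and actively searching, or on temporary layoff).
Labor force = 146.64 + 8.38 = 155.02 million.
Not in labor force = 27.95 + 50.61 + 14.06 = 92.62 million (those not working and not actively searching are outside the labor force).
Civilian working-age population = 155.02 + 92.62 = 247.64 million.
Unemployment rate = 8.38 / 155.02 = 5.41%.
Labor force participation rate = 155.02 / 247.64 = 62.60%.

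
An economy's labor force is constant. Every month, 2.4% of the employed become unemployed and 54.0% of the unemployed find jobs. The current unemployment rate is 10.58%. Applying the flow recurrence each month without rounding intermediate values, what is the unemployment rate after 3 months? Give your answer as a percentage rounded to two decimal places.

Unemployment rate after three months ≈ 4.78%.

With a fixed labor force, u_{t+1} = u_t + s·(1−u_t) − f·u_t = u_t·(1−s−f) + s.
Here 1−s−f = 0.436 and s = 0.024.
u_1 = 0.105800 × 0.436 + 0.024 = 0.070129.
u_2 = 0.070129 × 0.436 + 0.024 = 0.054576.
u_3 = 0.054576 × 0.436 + 0.024 = 0.047795.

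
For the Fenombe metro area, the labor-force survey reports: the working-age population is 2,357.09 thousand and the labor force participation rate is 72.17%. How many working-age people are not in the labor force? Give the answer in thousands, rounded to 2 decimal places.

Share not in the labor force = 1 − 0.7217 = 0.2783.
Not in labor force = 0.2783 × 2,357.09 ≈ 655.98 thousand.

About 655.98 thousand are not in the labor force.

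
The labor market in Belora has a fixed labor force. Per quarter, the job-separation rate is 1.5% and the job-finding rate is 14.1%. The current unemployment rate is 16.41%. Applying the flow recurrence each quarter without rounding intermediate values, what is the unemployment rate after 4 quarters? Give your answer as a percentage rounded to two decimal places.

With a fixed labor force, u_{t+1} = u_t + s·(1−u_t) − f·u_t = u_t·(1−s−f) + s.
Here 1−s−f = 0.844 and s = 0.015.
u_1 = 0.164100 × 0.844 + 0.015 = 0.153500.
u_2 = 0.153500 × 0.844 + 0.015 = 0.144554.
u_3 = 0.144554 × 0.844 + 0.015 = 0.137004.
u_4 = 0.137004 × 0.844 + 0.015 = 0.130631.

Unemployment rate after four quarters ≈ 13.06%.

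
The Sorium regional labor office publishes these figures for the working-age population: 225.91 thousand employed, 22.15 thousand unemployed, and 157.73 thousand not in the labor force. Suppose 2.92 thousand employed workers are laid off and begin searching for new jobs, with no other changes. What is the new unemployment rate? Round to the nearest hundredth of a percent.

New unemployment rate ≈ 10.11%.

Initially, labor force = 225.91 + 22.15 = 248.06 thousand, so u = 22.15/248.06 = 8.93%.
After the change, employed falls and unemployed rises by 2.92; labor force unchanged → E = 222.99, U = 25.07, labor force = 248.06 thousand.
New unemployment rate = 25.07 / 248.06 = 10.11%.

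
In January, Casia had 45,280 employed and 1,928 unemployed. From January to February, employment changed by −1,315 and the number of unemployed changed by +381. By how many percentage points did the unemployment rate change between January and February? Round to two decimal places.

The unemployment rate changed by +0.91 percentage points.

January: labor force = 45,280 + 1,928 = 47,208; u = 1,928/47,208 = 4.08%.
February: labor force = 43,965 + 2,309 = 46,274; u = 2,309/46,274 = 4.99%.
Change = 4.99% − 4.08% = +0.91 pp.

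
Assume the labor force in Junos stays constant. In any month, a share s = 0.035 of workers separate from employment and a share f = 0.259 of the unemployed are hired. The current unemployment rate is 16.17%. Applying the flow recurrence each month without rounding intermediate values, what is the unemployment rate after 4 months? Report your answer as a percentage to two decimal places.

With a fixed labor force, u_{t+1} = u_t + s·(1−u_t) − f·u_t = u_t·(1−s−f) + s.
Here 1−s−f = 0.706 and s = 0.035.
u_1 = 0.161700 × 0.706 + 0.035 = 0.149160.
u_2 = 0.149160 × 0.706 + 0.035 = 0.140307.
u_3 = 0.140307 × 0.706 + 0.035 = 0.134057.
u_4 = 0.134057 × 0.706 + 0.035 = 0.129644.

Unemployment rate after four months ≈ 12.96%.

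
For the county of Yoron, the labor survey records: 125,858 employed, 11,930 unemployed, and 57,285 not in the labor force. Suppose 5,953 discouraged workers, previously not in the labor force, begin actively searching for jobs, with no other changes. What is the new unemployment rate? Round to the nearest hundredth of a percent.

Initially, labor force = 125,858 + 11,930 = 137,788, so u = 11,930/137,788 = 8.66%.
After the change, unemployed and labor force both rise by 5,953 → E = 125,858, U = 17,883, labor force = 143,741.
New unemployment rate = 17,883 / 143,741 = 12.44%.

New unemployment rate ≈ 12.44%.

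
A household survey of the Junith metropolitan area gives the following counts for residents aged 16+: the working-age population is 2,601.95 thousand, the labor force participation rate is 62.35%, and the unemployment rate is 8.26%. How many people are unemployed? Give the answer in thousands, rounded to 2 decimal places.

Labor force = 0.6235 × 2,601.95 = 1,622.32 thousand.
Unemployed = 0.0826 × 1,622.32 ≈ 134.00 thousand.

About 134.00 thousand are unemployed.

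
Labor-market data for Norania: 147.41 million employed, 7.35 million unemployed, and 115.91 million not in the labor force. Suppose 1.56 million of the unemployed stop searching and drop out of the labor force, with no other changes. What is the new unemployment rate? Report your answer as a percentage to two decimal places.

New unemployment rate ≈ 3.78%.

Initially, labor force = 147.41 + 7.35 = 154.76 million, so u = 7.35/154.76 = 4.75%.
After the change, unemployed and labor force both fall by 1.56 → E = 147.41, U = 5.79, labor force = 153.20 million.
New unemployment rate = 5.79 / 153.20 = 3.78%.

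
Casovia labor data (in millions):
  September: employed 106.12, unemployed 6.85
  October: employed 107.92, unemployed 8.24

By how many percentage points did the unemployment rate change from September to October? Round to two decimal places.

The unemployment rate changed by +1.03 percentage points.

September: labor force = 106.12 + 6.85 = 112.97; u = 6.85/112.97 = 6.06%.
October: labor force = 107.92 + 8.24 = 116.16; u = 8.24/116.16 = 7.09%.
Change = 7.09% − 6.06% = +1.03 pp.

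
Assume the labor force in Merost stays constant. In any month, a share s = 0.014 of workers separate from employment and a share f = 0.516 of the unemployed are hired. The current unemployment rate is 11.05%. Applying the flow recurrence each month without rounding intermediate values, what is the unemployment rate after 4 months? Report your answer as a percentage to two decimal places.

Unemployment rate after four months ≈ 3.05%.

With a fixed labor force, u_{t+1} = u_t + s·(1−u_t) − f·u_t = u_t·(1−s−f) + s.
Here 1−s−f = 0.470 and s = 0.014.
u_1 = 0.110500 × 0.470 + 0.014 = 0.065935.
u_2 = 0.065935 × 0.470 + 0.014 = 0.044989.
u_3 = 0.044989 × 0.470 + 0.014 = 0.035145.
u_4 = 0.035145 × 0.470 + 0.014 = 0.030518.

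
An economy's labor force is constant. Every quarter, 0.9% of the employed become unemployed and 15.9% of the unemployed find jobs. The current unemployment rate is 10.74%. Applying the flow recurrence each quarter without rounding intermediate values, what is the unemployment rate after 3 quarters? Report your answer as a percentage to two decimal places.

Unemployment rate after three quarters ≈ 8.46%.

With a fixed labor force, u_{t+1} = u_t + s·(1−u_t) − f·u_t = u_t·(1−s−f) + s.
Here 1−s−f = 0.832 and s = 0.009.
u_1 = 0.107400 × 0.832 + 0.009 = 0.098357.
u_2 = 0.098357 × 0.832 + 0.009 = 0.090833.
u_3 = 0.090833 × 0.832 + 0.009 = 0.084573.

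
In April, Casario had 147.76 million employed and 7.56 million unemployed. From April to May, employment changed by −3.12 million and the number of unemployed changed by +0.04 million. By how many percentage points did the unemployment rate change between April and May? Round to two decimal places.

The unemployment rate changed by +0.12 percentage points.

April: labor force = 147.76 + 7.56 = 155.32; u = 7.56/155.32 = 4.87%.
May: labor force = 144.64 + 7.60 = 152.24; u = 7.60/152.24 = 4.99%.
Change = 4.99% − 4.87% = +0.12 pp.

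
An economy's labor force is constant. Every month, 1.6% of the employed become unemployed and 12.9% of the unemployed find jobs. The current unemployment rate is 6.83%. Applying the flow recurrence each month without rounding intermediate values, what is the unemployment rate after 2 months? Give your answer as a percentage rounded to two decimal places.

Unemployment rate after two months ≈ 7.96%.

With a fixed labor force, u_{t+1} = u_t + s·(1−u_t) − f·u_t = u_t·(1−s−f) + s.
Here 1−s−f = 0.855 and s = 0.016.
u_1 = 0.068300 × 0.855 + 0.016 = 0.074397.
u_2 = 0.074397 × 0.855 + 0.016 = 0.079609.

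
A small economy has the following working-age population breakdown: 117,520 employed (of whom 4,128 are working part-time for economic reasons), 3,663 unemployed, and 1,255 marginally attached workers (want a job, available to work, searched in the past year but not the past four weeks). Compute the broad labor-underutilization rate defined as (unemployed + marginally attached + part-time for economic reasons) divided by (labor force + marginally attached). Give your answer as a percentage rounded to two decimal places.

Labor force = 117,520 + 3,663 = 121,183.
Numerator = 3,663 + 1,255 + 4,128 = 9,046.
Denominator = 121,183 + 1,255 = 122,438.
Broad rate = 9,046 / 122,438 = 7.39%.

Broad underutilization rate ≈ 7.39%.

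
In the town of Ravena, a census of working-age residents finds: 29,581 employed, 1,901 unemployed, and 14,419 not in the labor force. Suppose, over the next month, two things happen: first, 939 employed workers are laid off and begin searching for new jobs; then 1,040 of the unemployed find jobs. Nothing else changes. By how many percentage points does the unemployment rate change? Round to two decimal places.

Initially, labor force = 29,581 + 1,901 = 31,482, so u = 1,901/31,482 = 6.04%.
After the first change, employed falls and unemployed rises by 939; labor force unchanged → E = 28,642, U = 2,840, labor force = 31,482.
After the second change, unemployed falls and employed rises by 1,040; labor force unchanged → E = 29,682, U = 1,800, labor force = 31,482.
New unemployment rate = 1,800 / 31,482 = 5.72%.
Change = 5.72% − 6.04% = −0.32 percentage points.

The unemployment rate changes by −0.32 percentage points.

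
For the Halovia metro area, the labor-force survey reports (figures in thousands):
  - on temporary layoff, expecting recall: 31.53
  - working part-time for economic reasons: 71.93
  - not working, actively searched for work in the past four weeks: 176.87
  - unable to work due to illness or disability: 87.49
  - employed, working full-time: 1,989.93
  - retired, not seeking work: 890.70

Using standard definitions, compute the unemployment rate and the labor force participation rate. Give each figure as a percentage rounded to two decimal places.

Employed = 71.93 + 1,989.93 = 2,061.86 thousand (anyone who worked, including part-time for economic reasons, counts as employed).
Unemployed = 31.53 + 176.87 = 208.40 thousand (jobless and actively searching, or on temporary layoff).
Labor force = 2,061.86 + 208.40 = 2,270.26 thousand.
Not in labor force = 87.49 + 890.70 = 978.19 thousand (those not working and not actively searching are outside the labor force).
Civilian working-age population = 2,270.26 + 978.19 = 3,248.45 thousand.
Unemployment rate = 208.40 / 2,270.26 = 9.18%.
Labor force participation rate = 2,270.26 / 3,248.45 = 69.89%.

Unemployment rate ≈ 9.18%; labor force participation rate ≈ 69.89%.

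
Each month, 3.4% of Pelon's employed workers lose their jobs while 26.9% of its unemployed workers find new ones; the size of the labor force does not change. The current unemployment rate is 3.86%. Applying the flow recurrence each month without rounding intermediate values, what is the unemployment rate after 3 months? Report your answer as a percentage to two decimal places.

With a fixed labor force, u_{t+1} = u_t + s·(1−u_t) − f·u_t = u_t·(1−s−f) + s.
Here 1−s−f = 0.697 and s = 0.034.
u_1 = 0.038600 × 0.697 + 0.034 = 0.060904.
u_2 = 0.060904 × 0.697 + 0.034 = 0.076450.
u_3 = 0.076450 × 0.697 + 0.034 = 0.087286.

Unemployment rate after three months ≈ 8.73%.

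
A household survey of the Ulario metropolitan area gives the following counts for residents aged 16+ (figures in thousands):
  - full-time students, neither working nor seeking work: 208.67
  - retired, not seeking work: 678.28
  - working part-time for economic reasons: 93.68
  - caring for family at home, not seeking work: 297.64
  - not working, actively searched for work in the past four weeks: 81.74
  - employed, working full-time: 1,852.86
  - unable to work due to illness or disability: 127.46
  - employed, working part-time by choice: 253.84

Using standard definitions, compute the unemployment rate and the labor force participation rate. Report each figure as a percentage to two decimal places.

Employed = 93.68 + 1,852.86 + 253.84 = 2,200.38 thousand (anyone who worked, including part-time for economic reasons, counts as employed).
Unemployed = 81.74 thousand.
Labor force = 2,200.38 + 81.74 = 2,282.12 thousand.
Not in labor force = 208.67 + 678.28 + 297.64 + 127.46 = 1,312.05 thousand (those not working and not actively searching are outside the labor force).
Civilian working-age population = 2,282.12 + 1,312.05 = 3,594.17 thousand.
Unemployment rate = 81.74 / 2,282.12 = 3.58%.
Labor force participation rate = 2,282.12 / 3,594.17 = 63.50%.

Unemployment rate ≈ 3.58%; labor force participation rate ≈ 63.50%.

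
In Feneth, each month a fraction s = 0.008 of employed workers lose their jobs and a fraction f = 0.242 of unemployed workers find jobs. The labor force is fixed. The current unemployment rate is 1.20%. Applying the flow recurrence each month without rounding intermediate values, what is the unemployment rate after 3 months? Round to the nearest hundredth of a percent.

Unemployment rate after three months ≈ 2.36%.

With a fixed labor force, u_{t+1} = u_t + s·(1−u_t) − f·u_t = u_t·(1−s−f) + s.
Here 1−s−f = 0.750 and s = 0.008.
u_1 = 0.012000 × 0.750 + 0.008 = 0.017000.
u_2 = 0.017000 × 0.750 + 0.008 = 0.020750.
u_3 = 0.020750 × 0.750 + 0.008 = 0.023563.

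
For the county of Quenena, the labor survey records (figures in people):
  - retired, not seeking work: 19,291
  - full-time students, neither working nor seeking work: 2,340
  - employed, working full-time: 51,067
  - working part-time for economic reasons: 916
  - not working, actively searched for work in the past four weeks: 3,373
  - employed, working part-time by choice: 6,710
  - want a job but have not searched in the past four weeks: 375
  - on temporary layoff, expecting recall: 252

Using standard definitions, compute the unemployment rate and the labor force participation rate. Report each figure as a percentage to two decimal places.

Unemployment rate ≈ 5.82%; labor force participation rate ≈ 73.90%.

Employed = 51,067 + 916 + 6,710 = 58,693 (anyone who worked, including part-time for economic reasons, counts as employed).
Unemployed = 3,373 + 252 = 3,625 (jobless and actively searching, or on temporary layoff).
Labor force = 58,693 + 3,625 = 62,318.
Not in labor force = 19,291 + 2,340 + 375 = 22,006 (those not working and not actively searching are outside the labor force — including those who want a job but have given up searching).
Civilian working-age population = 62,318 + 22,006 = 84,324.
Unemployment rate = 3,625 / 62,318 = 5.82%.
Labor force participation rate = 62,318 / 84,324 = 73.90%.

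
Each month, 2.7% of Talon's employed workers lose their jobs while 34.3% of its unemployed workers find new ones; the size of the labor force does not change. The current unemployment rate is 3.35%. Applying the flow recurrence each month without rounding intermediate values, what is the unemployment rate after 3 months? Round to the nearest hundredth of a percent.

With a fixed labor force, u_{t+1} = u_t + s·(1−u_t) − f·u_t = u_t·(1−s−f) + s.
Here 1−s−f = 0.630 and s = 0.027.
u_1 = 0.033500 × 0.630 + 0.027 = 0.048105.
u_2 = 0.048105 × 0.630 + 0.027 = 0.057306.
u_3 = 0.057306 × 0.630 + 0.027 = 0.063103.

Unemployment rate after three months ≈ 6.31%.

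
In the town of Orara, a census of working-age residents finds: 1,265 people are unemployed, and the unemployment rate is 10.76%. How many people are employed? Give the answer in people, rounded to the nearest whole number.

Labor force = U / u = 1,265 / 0.1076 ≈ 11,757.
Employed = labor force − unemployed = 11,757 − 1,265 = 10,492.

About 10,492 are employed.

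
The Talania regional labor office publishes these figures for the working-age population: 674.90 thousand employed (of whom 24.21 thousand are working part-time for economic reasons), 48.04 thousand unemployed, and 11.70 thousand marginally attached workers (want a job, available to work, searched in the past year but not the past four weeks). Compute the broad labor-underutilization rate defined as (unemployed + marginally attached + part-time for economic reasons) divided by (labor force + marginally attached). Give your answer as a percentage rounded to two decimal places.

Labor force = 674.90 + 48.04 = 722.94 thousand.
Numerator = 48.04 + 11.70 + 24.21 = 83.95 thousand.
Denominator = 722.94 + 11.70 = 734.64 thousand.
Broad rate = 83.95 / 734.64 = 11.43%.

Broad underutilization rate ≈ 11.43%.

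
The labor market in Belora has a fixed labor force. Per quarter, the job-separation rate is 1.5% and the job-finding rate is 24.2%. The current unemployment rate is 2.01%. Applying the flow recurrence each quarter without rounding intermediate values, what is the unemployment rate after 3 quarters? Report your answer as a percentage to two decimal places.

With a fixed labor force, u_{t+1} = u_t + s·(1−u_t) − f·u_t = u_t·(1−s−f) + s.
Here 1−s−f = 0.743 and s = 0.015.
u_1 = 0.020100 × 0.743 + 0.015 = 0.029934.
u_2 = 0.029934 × 0.743 + 0.015 = 0.037241.
u_3 = 0.037241 × 0.743 + 0.015 = 0.042670.

Unemployment rate after three quarters ≈ 4.27%.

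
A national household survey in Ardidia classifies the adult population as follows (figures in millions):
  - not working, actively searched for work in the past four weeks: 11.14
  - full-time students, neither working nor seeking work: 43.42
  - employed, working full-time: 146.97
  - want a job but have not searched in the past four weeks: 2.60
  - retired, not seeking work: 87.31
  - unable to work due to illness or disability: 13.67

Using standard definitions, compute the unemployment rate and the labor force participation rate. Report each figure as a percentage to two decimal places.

Employed = 146.97 million.
Unemployed = 11.14 million.
Labor force = 146.97 + 11.14 = 158.11 million.
Not in labor force = 43.42 + 2.60 + 87.31 + 13.67 = 147.00 million (those not working and not actively searching are outside the labor force — including those who want a job but have given up searching).
Civilian working-age population = 158.11 + 147.00 = 305.11 million.
Unemployment rate = 11.14 / 158.11 = 7.05%.
Labor force participation rate = 158.11 / 305.11 = 51.82%.

Unemployment rate ≈ 7.05%; labor force participation rate ≈ 51.82%.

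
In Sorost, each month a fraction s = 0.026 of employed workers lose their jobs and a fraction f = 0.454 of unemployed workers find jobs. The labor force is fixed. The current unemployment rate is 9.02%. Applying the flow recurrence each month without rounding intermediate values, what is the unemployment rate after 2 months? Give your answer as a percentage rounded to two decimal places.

Unemployment rate after two months ≈ 6.39%.

With a fixed labor force, u_{t+1} = u_t + s·(1−u_t) − f·u_t = u_t·(1−s−f) + s.
Here 1−s−f = 0.520 and s = 0.026.
u_1 = 0.090200 × 0.520 + 0.026 = 0.072904.
u_2 = 0.072904 × 0.520 + 0.026 = 0.063910.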